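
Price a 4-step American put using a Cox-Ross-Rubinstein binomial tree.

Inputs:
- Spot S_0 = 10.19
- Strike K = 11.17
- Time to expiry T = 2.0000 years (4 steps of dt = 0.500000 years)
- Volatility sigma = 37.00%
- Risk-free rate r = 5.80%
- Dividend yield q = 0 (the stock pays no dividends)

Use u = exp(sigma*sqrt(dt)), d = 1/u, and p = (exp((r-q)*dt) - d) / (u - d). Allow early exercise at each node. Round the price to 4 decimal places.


dt = T/N = 0.500000
u = exp(sigma*sqrt(dt)) = 1.299045; d = 1/u = 0.769796
p = (exp((r-q)*dt) - d) / (u - d) = 0.490560
Discount per step: exp(-r*dt) = 0.971416
Stock lattice S(k, i) with i counting down-moves:
  k=0: S(0,0) = 10.1900
  k=1: S(1,0) = 13.2373; S(1,1) = 7.8442
  k=2: S(2,0) = 17.1958; S(2,1) = 10.1900; S(2,2) = 6.0385
  k=3: S(3,0) = 22.3381; S(3,1) = 13.2373; S(3,2) = 7.8442; S(3,3) = 4.6484
  k=4: S(4,0) = 29.0182; S(4,1) = 17.1958; S(4,2) = 10.1900; S(4,3) = 6.0385; S(4,4) = 3.5783
Terminal payoffs V(N, i) = max(K - S_T, 0):
  V(4,0) = 0.000000; V(4,1) = 0.000000; V(4,2) = 0.980000; V(4,3) = 5.131547; V(4,4) = 7.591696
Backward induction: V(k, i) = exp(-r*dt) * [p * V(k+1, i) + (1-p) * V(k+1, i+1)]; then take max(V_cont, immediate exercise) for American.
  V(3,0) = exp(-r*dt) * [p*0.000000 + (1-p)*0.000000] = 0.000000; exercise = 0.000000; V(3,0) = max -> 0.000000
  V(3,1) = exp(-r*dt) * [p*0.000000 + (1-p)*0.980000] = 0.484981; exercise = 0.000000; V(3,1) = max -> 0.484981
  V(3,2) = exp(-r*dt) * [p*0.980000 + (1-p)*5.131547] = 3.006499; exercise = 3.325777; V(3,2) = max -> 3.325777
  V(3,3) = exp(-r*dt) * [p*5.131547 + (1-p)*7.591696] = 6.202344; exercise = 6.521622; V(3,3) = max -> 6.521622
  V(2,0) = exp(-r*dt) * [p*0.000000 + (1-p)*0.484981] = 0.240006; exercise = 0.000000; V(2,0) = max -> 0.240006
  V(2,1) = exp(-r*dt) * [p*0.484981 + (1-p)*3.325777] = 1.876967; exercise = 0.980000; V(2,1) = max -> 1.876967
  V(2,2) = exp(-r*dt) * [p*3.325777 + (1-p)*6.521622] = 4.812269; exercise = 5.131547; V(2,2) = max -> 5.131547
  V(1,0) = exp(-r*dt) * [p*0.240006 + (1-p)*1.876967] = 1.043242; exercise = 0.000000; V(1,0) = max -> 1.043242
  V(1,1) = exp(-r*dt) * [p*1.876967 + (1-p)*5.131547] = 3.433938; exercise = 3.325777; V(1,1) = max -> 3.433938
  V(0,0) = exp(-r*dt) * [p*1.043242 + (1-p)*3.433938] = 2.196526; exercise = 0.980000; V(0,0) = max -> 2.196526

Answer: Price = V(0,0) = 2.1965


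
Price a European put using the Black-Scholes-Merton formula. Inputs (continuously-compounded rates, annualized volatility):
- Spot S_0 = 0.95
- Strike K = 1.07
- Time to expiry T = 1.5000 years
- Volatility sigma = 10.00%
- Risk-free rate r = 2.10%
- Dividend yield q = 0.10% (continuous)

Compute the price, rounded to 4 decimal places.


Answer: Price = 0.1048

Derivation:
d1 = (ln(S/K) + (r - q + 0.5*sigma^2) * T) / (sigma * sqrt(T)) = -0.66505233
d2 = d1 - sigma * sqrt(T) = -0.78752682
exp(-rT) = 0.96899096; exp(-qT) = 0.99850112
P = K * exp(-rT) * N(-d2) - S_0 * exp(-qT) * N(-d1)
N(-d1) = 0.74699149; N(-d2) = 0.78451323
P = 1.0700 * 0.96899096 * 0.78451323 - 0.9500 * 0.99850112 * 0.74699149 = 0.1048


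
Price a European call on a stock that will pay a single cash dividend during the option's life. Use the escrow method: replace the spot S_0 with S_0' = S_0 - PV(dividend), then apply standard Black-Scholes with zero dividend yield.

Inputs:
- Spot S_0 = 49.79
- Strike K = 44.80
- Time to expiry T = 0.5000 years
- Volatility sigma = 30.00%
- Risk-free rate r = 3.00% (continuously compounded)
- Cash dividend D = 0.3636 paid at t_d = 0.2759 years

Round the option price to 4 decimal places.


Answer: Price = 7.1480

Derivation:
PV(D) = D * exp(-r * t_d) = 0.3636 * 0.99175716 = 0.36060290
S_0' = S_0 - PV(D) = 49.7900 - 0.36060290 = 49.42939710
d1 = (ln(S_0'/K) + (r + sigma^2/2)*T) / (sigma*sqrt(T)) = 0.64034266
d2 = d1 - sigma*sqrt(T) = 0.42821062
exp(-rT) = 0.98511194
N(d1) = 0.73902507; N(d2) = 0.66575111
C = S_0' * N(d1) - K * exp(-rT) * N(d2) = 49.42939710 * 0.73902507 - 44.8000 * 0.98511194 * 0.66575111 = 7.1480


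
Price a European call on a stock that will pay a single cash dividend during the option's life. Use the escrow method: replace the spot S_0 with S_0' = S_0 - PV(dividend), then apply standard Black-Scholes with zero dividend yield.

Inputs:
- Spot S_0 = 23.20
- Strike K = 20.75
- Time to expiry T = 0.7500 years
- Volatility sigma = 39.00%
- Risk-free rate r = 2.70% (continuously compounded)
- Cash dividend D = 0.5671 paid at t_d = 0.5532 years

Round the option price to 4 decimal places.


Answer: Price = 4.1784

Derivation:
PV(D) = D * exp(-r * t_d) = 0.5671 * 0.98517459 = 0.55869251
S_0' = S_0 - PV(D) = 23.2000 - 0.55869251 = 22.64130749
d1 = (ln(S_0'/K) + (r + sigma^2/2)*T) / (sigma*sqrt(T)) = 0.48709786
d2 = d1 - sigma*sqrt(T) = 0.14934795
exp(-rT) = 0.97995365
N(d1) = 0.68690551; N(d2) = 0.55936046
C = S_0' * N(d1) - K * exp(-rT) * N(d2) = 22.64130749 * 0.68690551 - 20.7500 * 0.97995365 * 0.55936046 = 4.1784


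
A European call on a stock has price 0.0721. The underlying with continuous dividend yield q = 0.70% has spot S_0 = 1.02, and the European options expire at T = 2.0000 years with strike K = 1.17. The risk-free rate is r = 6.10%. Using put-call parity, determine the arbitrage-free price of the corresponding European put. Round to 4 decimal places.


Put-call parity: C - P = S_0 * exp(-qT) - K * exp(-rT).
S_0 * exp(-qT) = 1.0200 * 0.98609754 = 1.00581950
K * exp(-rT) = 1.1700 * 0.88514837 = 1.03562359
P = C - S*exp(-qT) + K*exp(-rT)
P = 0.0721 - 1.00581950 + 1.03562359 = 0.1019

Answer: Put price = 0.1019


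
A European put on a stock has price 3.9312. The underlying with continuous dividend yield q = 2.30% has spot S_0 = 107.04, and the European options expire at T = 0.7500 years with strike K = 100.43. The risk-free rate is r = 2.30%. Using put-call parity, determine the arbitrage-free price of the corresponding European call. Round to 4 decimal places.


Put-call parity: C - P = S_0 * exp(-qT) - K * exp(-rT).
S_0 * exp(-qT) = 107.0400 * 0.98289793 = 105.20939437
K * exp(-rT) = 100.4300 * 0.98289793 = 98.71243905
C = P + S*exp(-qT) - K*exp(-rT)
C = 3.9312 + 105.20939437 - 98.71243905 = 10.4282

Answer: Call price = 10.4282


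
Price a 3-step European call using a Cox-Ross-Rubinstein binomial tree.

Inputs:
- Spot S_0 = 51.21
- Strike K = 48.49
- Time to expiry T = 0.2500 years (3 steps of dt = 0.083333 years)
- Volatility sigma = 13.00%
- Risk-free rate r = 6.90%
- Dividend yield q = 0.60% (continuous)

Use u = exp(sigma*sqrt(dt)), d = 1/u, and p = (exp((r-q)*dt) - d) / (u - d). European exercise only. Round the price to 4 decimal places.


Answer: Price = V(0,0) = 3.7002

Derivation:
dt = T/N = 0.083333
u = exp(sigma*sqrt(dt)) = 1.038241; d = 1/u = 0.963168
p = (exp((r-q)*dt) - d) / (u - d) = 0.560735
Discount per step: exp(-r*dt) = 0.994266
Stock lattice S(k, i) with i counting down-moves:
  k=0: S(0,0) = 51.2100
  k=1: S(1,0) = 53.1683; S(1,1) = 49.3238
  k=2: S(2,0) = 55.2015; S(2,1) = 51.2100; S(2,2) = 47.5071
  k=3: S(3,0) = 57.3125; S(3,1) = 53.1683; S(3,2) = 49.3238; S(3,3) = 45.7573
Terminal payoffs V(N, i) = max(S_T - K, 0):
  V(3,0) = 8.822464; V(3,1) = 4.678313; V(3,2) = 0.833817; V(3,3) = 0.000000
Backward induction: V(k, i) = exp(-r*dt) * [p * V(k+1, i) + (1-p) * V(k+1, i+1)].
  V(2,0) = exp(-r*dt) * [p*8.822464 + (1-p)*4.678313] = 6.961936
  V(2,1) = exp(-r*dt) * [p*4.678313 + (1-p)*0.833817] = 2.972419
  V(2,2) = exp(-r*dt) * [p*0.833817 + (1-p)*0.000000] = 0.464869
  V(1,0) = exp(-r*dt) * [p*6.961936 + (1-p)*2.972419] = 5.179612
  V(1,1) = exp(-r*dt) * [p*2.972419 + (1-p)*0.464869] = 1.860213
  V(0,0) = exp(-r*dt) * [p*5.179612 + (1-p)*1.860213] = 3.700178


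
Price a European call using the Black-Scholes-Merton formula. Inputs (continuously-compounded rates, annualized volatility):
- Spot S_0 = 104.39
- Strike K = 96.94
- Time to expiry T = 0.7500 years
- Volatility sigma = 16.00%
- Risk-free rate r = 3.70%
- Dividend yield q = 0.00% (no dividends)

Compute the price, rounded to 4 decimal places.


Answer: Price = 11.9521

Derivation:
d1 = (ln(S/K) + (r - q + 0.5*sigma^2) * T) / (sigma * sqrt(T)) = 0.80390003
d2 = d1 - sigma * sqrt(T) = 0.66533596
exp(-rT) = 0.97263149; exp(-qT) = 1.00000000
C = S_0 * exp(-qT) * N(d1) - K * exp(-rT) * N(d2)
N(d1) = 0.78927264; N(d2) = 0.74708218
C = 104.3900 * 1.00000000 * 0.78927264 - 96.9400 * 0.97263149 * 0.74708218 = 11.9521


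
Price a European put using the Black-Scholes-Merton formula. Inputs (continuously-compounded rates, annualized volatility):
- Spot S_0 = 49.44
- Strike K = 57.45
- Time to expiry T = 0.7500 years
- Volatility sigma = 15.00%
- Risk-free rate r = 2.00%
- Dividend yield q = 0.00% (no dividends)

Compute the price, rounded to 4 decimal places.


d1 = (ln(S/K) + (r - q + 0.5*sigma^2) * T) / (sigma * sqrt(T)) = -0.97547324
d2 = d1 - sigma * sqrt(T) = -1.10537705
exp(-rT) = 0.98511194; exp(-qT) = 1.00000000
P = K * exp(-rT) * N(-d2) - S_0 * exp(-qT) * N(-d1)
N(-d1) = 0.83533722; N(-d2) = 0.86550188
P = 57.4500 * 0.98511194 * 0.86550188 - 49.4400 * 1.00000000 * 0.83533722 = 7.6837

Answer: Price = 7.6837


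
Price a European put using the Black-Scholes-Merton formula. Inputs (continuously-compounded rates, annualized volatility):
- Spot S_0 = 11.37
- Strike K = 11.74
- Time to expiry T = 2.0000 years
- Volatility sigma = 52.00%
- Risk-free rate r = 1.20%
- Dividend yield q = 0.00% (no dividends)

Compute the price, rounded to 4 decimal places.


d1 = (ln(S/K) + (r - q + 0.5*sigma^2) * T) / (sigma * sqrt(T)) = 0.35678500
d2 = d1 - sigma * sqrt(T) = -0.37860606
exp(-rT) = 0.97628571; exp(-qT) = 1.00000000
P = K * exp(-rT) * N(-d2) - S_0 * exp(-qT) * N(-d1)
N(-d1) = 0.36062638; N(-d2) = 0.64750979
P = 11.7400 * 0.97628571 * 0.64750979 - 11.3700 * 1.00000000 * 0.36062638 = 3.3212

Answer: Price = 3.3212


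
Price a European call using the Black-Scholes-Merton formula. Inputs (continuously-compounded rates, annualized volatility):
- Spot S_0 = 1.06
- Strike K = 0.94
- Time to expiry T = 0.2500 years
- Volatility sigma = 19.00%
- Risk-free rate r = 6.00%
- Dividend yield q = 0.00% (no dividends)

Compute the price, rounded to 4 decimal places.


Answer: Price = 0.1373

Derivation:
d1 = (ln(S/K) + (r - q + 0.5*sigma^2) * T) / (sigma * sqrt(T)) = 1.47007170
d2 = d1 - sigma * sqrt(T) = 1.37507170
exp(-rT) = 0.98511194; exp(-qT) = 1.00000000
C = S_0 * exp(-qT) * N(d1) - K * exp(-rT) * N(d2)
N(d1) = 0.92922883; N(d2) = 0.91544539
C = 1.0600 * 1.00000000 * 0.92922883 - 0.9400 * 0.98511194 * 0.91544539 = 0.1373


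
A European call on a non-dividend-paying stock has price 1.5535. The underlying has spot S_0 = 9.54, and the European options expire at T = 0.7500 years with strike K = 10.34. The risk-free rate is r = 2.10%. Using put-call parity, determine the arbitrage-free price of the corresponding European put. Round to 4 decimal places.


Put-call parity: C - P = S_0 * exp(-qT) - K * exp(-rT).
S_0 * exp(-qT) = 9.5400 * 1.00000000 = 9.54000000
K * exp(-rT) = 10.3400 * 0.98437338 = 10.17842078
P = C - S*exp(-qT) + K*exp(-rT)
P = 1.5535 - 9.54000000 + 10.17842078 = 2.1919

Answer: Put price = 2.1919


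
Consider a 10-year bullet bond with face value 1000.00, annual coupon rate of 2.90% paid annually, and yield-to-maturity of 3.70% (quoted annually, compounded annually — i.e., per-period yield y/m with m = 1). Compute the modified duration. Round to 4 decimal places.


Coupon per period c = face * coupon_rate / m = 29.000000
Periods per year m = 1; per-period yield y/m = 0.037000
Number of cashflows N = 10
Cashflows (t years, CF_t, discount factor 1/(1+y/m)^(m*t), PV):
  t = 1.0000: CF_t = 29.000000, DF = 0.964320, PV = 27.965284
  t = 2.0000: CF_t = 29.000000, DF = 0.929913, PV = 26.967487
  t = 3.0000: CF_t = 29.000000, DF = 0.896734, PV = 26.005292
  t = 4.0000: CF_t = 29.000000, DF = 0.864739, PV = 25.077427
  t = 5.0000: CF_t = 29.000000, DF = 0.833885, PV = 24.182668
  t = 6.0000: CF_t = 29.000000, DF = 0.804132, PV = 23.319834
  t = 7.0000: CF_t = 29.000000, DF = 0.775441, PV = 22.487786
  t = 8.0000: CF_t = 29.000000, DF = 0.747773, PV = 21.685425
  t = 9.0000: CF_t = 29.000000, DF = 0.721093, PV = 20.911693
  t = 10.0000: CF_t = 1029.000000, DF = 0.695364, PV = 715.529940
Price P = sum_t PV_t = 934.132838
First compute Macaulay numerator sum_t t * PV_t:
  t * PV_t at t = 1.0000: 27.965284
  t * PV_t at t = 2.0000: 53.934975
  t * PV_t at t = 3.0000: 78.015875
  t * PV_t at t = 4.0000: 100.309707
  t * PV_t at t = 5.0000: 120.913341
  t * PV_t at t = 6.0000: 139.919006
  t * PV_t at t = 7.0000: 157.414503
  t * PV_t at t = 8.0000: 173.483403
  t * PV_t at t = 9.0000: 188.205235
  t * PV_t at t = 10.0000: 7155.299403
Macaulay duration D = 8195.460733 / 934.132838 = 8.773335
Modified duration = D / (1 + y/m) = 8.773335 / (1 + 0.037000) = 8.460304

Answer: Modified duration = 8.4603


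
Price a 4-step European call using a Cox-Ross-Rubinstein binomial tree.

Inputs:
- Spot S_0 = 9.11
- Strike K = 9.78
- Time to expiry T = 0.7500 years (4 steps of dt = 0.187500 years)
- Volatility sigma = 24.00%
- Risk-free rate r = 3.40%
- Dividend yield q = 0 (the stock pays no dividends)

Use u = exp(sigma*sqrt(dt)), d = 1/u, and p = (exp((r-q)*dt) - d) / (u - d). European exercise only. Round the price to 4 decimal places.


dt = T/N = 0.187500
u = exp(sigma*sqrt(dt)) = 1.109515; d = 1/u = 0.901295
p = (exp((r-q)*dt) - d) / (u - d) = 0.504757
Discount per step: exp(-r*dt) = 0.993645
Stock lattice S(k, i) with i counting down-moves:
  k=0: S(0,0) = 9.1100
  k=1: S(1,0) = 10.1077; S(1,1) = 8.2108
  k=2: S(2,0) = 11.2146; S(2,1) = 9.1100; S(2,2) = 7.4003
  k=3: S(3,0) = 12.4428; S(3,1) = 10.1077; S(3,2) = 8.2108; S(3,3) = 6.6699
  k=4: S(4,0) = 13.8055; S(4,1) = 11.2146; S(4,2) = 9.1100; S(4,3) = 7.4003; S(4,4) = 6.0115
Terminal payoffs V(N, i) = max(S_T - K, 0):
  V(4,0) = 4.025470; V(4,1) = 1.434626; V(4,2) = 0.000000; V(4,3) = 0.000000; V(4,4) = 0.000000
Backward induction: V(k, i) = exp(-r*dt) * [p * V(k+1, i) + (1-p) * V(k+1, i+1)].
  V(3,0) = exp(-r*dt) * [p*4.025470 + (1-p)*1.434626] = 2.724946
  V(3,1) = exp(-r*dt) * [p*1.434626 + (1-p)*0.000000] = 0.719536
  V(3,2) = exp(-r*dt) * [p*0.000000 + (1-p)*0.000000] = 0.000000
  V(3,3) = exp(-r*dt) * [p*0.000000 + (1-p)*0.000000] = 0.000000
  V(2,0) = exp(-r*dt) * [p*2.724946 + (1-p)*0.719536] = 1.720775
  V(2,1) = exp(-r*dt) * [p*0.719536 + (1-p)*0.000000] = 0.360883
  V(2,2) = exp(-r*dt) * [p*0.000000 + (1-p)*0.000000] = 0.000000
  V(1,0) = exp(-r*dt) * [p*1.720775 + (1-p)*0.360883] = 1.040643
  V(1,1) = exp(-r*dt) * [p*0.360883 + (1-p)*0.000000] = 0.181001
  V(0,0) = exp(-r*dt) * [p*1.040643 + (1-p)*0.181001] = 0.611003

Answer: Price = V(0,0) = 0.6110


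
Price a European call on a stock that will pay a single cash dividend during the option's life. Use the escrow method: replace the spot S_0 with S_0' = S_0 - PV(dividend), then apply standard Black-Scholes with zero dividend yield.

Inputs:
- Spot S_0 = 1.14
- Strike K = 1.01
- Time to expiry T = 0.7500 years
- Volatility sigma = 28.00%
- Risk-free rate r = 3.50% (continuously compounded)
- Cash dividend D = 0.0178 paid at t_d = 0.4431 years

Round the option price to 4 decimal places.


Answer: Price = 0.1855

Derivation:
PV(D) = D * exp(-r * t_d) = 0.0178 * 0.98461114 = 0.01752608
S_0' = S_0 - PV(D) = 1.1400 - 0.01752608 = 1.12247392
d1 = (ln(S_0'/K) + (r + sigma^2/2)*T) / (sigma*sqrt(T)) = 0.66492101
d2 = d1 - sigma*sqrt(T) = 0.42243390
exp(-rT) = 0.97409154
N(d1) = 0.74694949; N(d2) = 0.66364583
C = S_0' * N(d1) - K * exp(-rT) * N(d2) = 1.12247392 * 0.74694949 - 1.0100 * 0.97409154 * 0.66364583 = 0.1855


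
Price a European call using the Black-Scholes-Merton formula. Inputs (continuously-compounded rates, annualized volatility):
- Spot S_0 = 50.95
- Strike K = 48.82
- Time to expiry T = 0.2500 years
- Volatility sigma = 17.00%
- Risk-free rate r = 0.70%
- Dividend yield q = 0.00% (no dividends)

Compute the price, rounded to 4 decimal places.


d1 = (ln(S/K) + (r - q + 0.5*sigma^2) * T) / (sigma * sqrt(T)) = 0.56549641
d2 = d1 - sigma * sqrt(T) = 0.48049641
exp(-rT) = 0.99825153; exp(-qT) = 1.00000000
C = S_0 * exp(-qT) * N(d1) - K * exp(-rT) * N(d2)
N(d1) = 0.71413192; N(d2) = 0.68456277
C = 50.9500 * 1.00000000 * 0.71413192 - 48.8200 * 0.99825153 * 0.68456277 = 3.0231

Answer: Price = 3.0231


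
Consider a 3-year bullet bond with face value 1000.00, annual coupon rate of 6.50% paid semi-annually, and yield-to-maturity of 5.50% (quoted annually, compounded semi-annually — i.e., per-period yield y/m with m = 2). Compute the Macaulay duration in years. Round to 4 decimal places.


Answer: Macaulay duration = 2.7772 years

Derivation:
Coupon per period c = face * coupon_rate / m = 32.500000
Periods per year m = 2; per-period yield y/m = 0.027500
Number of cashflows N = 6
Cashflows (t years, CF_t, discount factor 1/(1+y/m)^(m*t), PV):
  t = 0.5000: CF_t = 32.500000, DF = 0.973236, PV = 31.630170
  t = 1.0000: CF_t = 32.500000, DF = 0.947188, PV = 30.783621
  t = 1.5000: CF_t = 32.500000, DF = 0.921838, PV = 29.959728
  t = 2.0000: CF_t = 32.500000, DF = 0.897166, PV = 29.157886
  t = 2.5000: CF_t = 32.500000, DF = 0.873154, PV = 28.377505
  t = 3.0000: CF_t = 1032.500000, DF = 0.849785, PV = 877.402923
Price P = sum_t PV_t = 1027.311834
Macaulay numerator sum_t t * PV_t:
  t * PV_t at t = 0.5000: 15.815085
  t * PV_t at t = 1.0000: 30.783621
  t * PV_t at t = 1.5000: 44.939592
  t * PV_t at t = 2.0000: 58.315773
  t * PV_t at t = 2.5000: 70.943762
  t * PV_t at t = 3.0000: 2632.208770
Macaulay duration D = (sum_t t * PV_t) / P = 2853.006603 / 1027.311834 = 2.777157


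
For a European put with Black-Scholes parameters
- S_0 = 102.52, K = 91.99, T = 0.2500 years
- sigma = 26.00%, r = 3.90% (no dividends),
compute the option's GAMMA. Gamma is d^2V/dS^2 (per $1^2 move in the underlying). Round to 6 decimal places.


Answer: Gamma = 0.018633

Derivation:
d1 = 0.9736771231; d2 = 0.8436771231
phi(d1) = 0.2483386095; exp(-qT) = 1.0000000000; exp(-rT) = 0.9902973771
Gamma = exp(-qT) * phi(d1) / (S * sigma * sqrt(T)) = 1.0000000000 * 0.2483386095 / (102.5200 * 0.2600 * 0.5000000000) = 0.018633


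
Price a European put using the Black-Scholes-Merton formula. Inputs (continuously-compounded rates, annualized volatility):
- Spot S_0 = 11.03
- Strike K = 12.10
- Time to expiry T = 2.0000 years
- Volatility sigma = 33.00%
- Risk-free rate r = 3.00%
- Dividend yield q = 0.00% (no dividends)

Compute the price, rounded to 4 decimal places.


Answer: Price = 2.2564

Derivation:
d1 = (ln(S/K) + (r - q + 0.5*sigma^2) * T) / (sigma * sqrt(T)) = 0.16352033
d2 = d1 - sigma * sqrt(T) = -0.30317015
exp(-rT) = 0.94176453; exp(-qT) = 1.00000000
P = K * exp(-rT) * N(-d2) - S_0 * exp(-qT) * N(-d1)
N(-d1) = 0.43505438; N(-d2) = 0.61911990
P = 12.1000 * 0.94176453 * 0.61911990 - 11.0300 * 1.00000000 * 0.43505438 = 2.2564


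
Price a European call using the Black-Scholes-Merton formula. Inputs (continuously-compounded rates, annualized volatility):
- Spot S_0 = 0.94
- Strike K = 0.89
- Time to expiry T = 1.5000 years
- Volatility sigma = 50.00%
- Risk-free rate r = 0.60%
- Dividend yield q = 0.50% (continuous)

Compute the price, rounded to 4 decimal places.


d1 = (ln(S/K) + (r - q + 0.5*sigma^2) * T) / (sigma * sqrt(T)) = 0.39789252
d2 = d1 - sigma * sqrt(T) = -0.21447991
exp(-rT) = 0.99104038; exp(-qT) = 0.99252805
C = S_0 * exp(-qT) * N(d1) - K * exp(-rT) * N(d2)
N(d1) = 0.65464529; N(d2) = 0.41508641
C = 0.9400 * 0.99252805 * 0.65464529 - 0.8900 * 0.99104038 * 0.41508641 = 0.2447

Answer: Price = 0.2447


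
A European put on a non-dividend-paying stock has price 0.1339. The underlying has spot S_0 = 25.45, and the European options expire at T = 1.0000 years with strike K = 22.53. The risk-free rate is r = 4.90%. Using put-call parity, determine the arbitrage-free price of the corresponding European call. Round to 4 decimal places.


Answer: Call price = 4.1313

Derivation:
Put-call parity: C - P = S_0 * exp(-qT) - K * exp(-rT).
S_0 * exp(-qT) = 25.4500 * 1.00000000 = 25.45000000
K * exp(-rT) = 22.5300 * 0.95218113 = 21.45264085
C = P + S*exp(-qT) - K*exp(-rT)
C = 0.1339 + 25.45000000 - 21.45264085 = 4.1313


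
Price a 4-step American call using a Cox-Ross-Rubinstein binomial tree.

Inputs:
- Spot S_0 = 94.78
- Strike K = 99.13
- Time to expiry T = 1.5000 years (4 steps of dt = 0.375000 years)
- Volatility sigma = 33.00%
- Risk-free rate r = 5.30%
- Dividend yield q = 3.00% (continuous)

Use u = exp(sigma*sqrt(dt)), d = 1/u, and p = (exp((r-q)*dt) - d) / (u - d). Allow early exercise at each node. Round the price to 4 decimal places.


dt = T/N = 0.375000
u = exp(sigma*sqrt(dt)) = 1.223949; d = 1/u = 0.817027
p = (exp((r-q)*dt) - d) / (u - d) = 0.470938
Discount per step: exp(-r*dt) = 0.980321
Stock lattice S(k, i) with i counting down-moves:
  k=0: S(0,0) = 94.7800
  k=1: S(1,0) = 116.0059; S(1,1) = 77.4378
  k=2: S(2,0) = 141.9854; S(2,1) = 94.7800; S(2,2) = 63.2688
  k=3: S(3,0) = 173.7830; S(3,1) = 116.0059; S(3,2) = 77.4378; S(3,3) = 51.6923
  k=4: S(4,0) = 212.7016; S(4,1) = 141.9854; S(4,2) = 94.7800; S(4,3) = 63.2688; S(4,4) = 42.2341
Terminal payoffs V(N, i) = max(S_T - K, 0):
  V(4,0) = 113.571555; V(4,1) = 42.855398; V(4,2) = 0.000000; V(4,3) = 0.000000; V(4,4) = 0.000000
Backward induction: V(k, i) = exp(-r*dt) * [p * V(k+1, i) + (1-p) * V(k+1, i+1)]; then take max(V_cont, immediate exercise) for American.
  V(3,0) = exp(-r*dt) * [p*113.571555 + (1-p)*42.855398] = 74.659610; exercise = 74.652954; V(3,0) = max -> 74.659610
  V(3,1) = exp(-r*dt) * [p*42.855398 + (1-p)*0.000000] = 19.785068; exercise = 16.875931; V(3,1) = max -> 19.785068
  V(3,2) = exp(-r*dt) * [p*0.000000 + (1-p)*0.000000] = 0.000000; exercise = 0.000000; V(3,2) = max -> 0.000000
  V(3,3) = exp(-r*dt) * [p*0.000000 + (1-p)*0.000000] = 0.000000; exercise = 0.000000; V(3,3) = max -> 0.000000
  V(2,0) = exp(-r*dt) * [p*74.659610 + (1-p)*19.785068] = 44.729672; exercise = 42.855398; V(2,0) = max -> 44.729672
  V(2,1) = exp(-r*dt) * [p*19.785068 + (1-p)*0.000000] = 9.134180; exercise = 0.000000; V(2,1) = max -> 9.134180
  V(2,2) = exp(-r*dt) * [p*0.000000 + (1-p)*0.000000] = 0.000000; exercise = 0.000000; V(2,2) = max -> 0.000000
  V(1,0) = exp(-r*dt) * [p*44.729672 + (1-p)*9.134180] = 25.387815; exercise = 16.875931; V(1,0) = max -> 25.387815
  V(1,1) = exp(-r*dt) * [p*9.134180 + (1-p)*0.000000] = 4.216980; exercise = 0.000000; V(1,1) = max -> 4.216980
  V(0,0) = exp(-r*dt) * [p*25.387815 + (1-p)*4.216980] = 13.907942; exercise = 0.000000; V(0,0) = max -> 13.907942

Answer: Price = V(0,0) = 13.9079


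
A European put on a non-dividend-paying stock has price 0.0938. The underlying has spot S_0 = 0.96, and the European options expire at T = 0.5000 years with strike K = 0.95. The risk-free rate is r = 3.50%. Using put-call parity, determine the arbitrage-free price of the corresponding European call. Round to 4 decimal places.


Put-call parity: C - P = S_0 * exp(-qT) - K * exp(-rT).
S_0 * exp(-qT) = 0.9600 * 1.00000000 = 0.96000000
K * exp(-rT) = 0.9500 * 0.98265224 = 0.93351962
C = P + S*exp(-qT) - K*exp(-rT)
C = 0.0938 + 0.96000000 - 0.93351962 = 0.1203

Answer: Call price = 0.1203


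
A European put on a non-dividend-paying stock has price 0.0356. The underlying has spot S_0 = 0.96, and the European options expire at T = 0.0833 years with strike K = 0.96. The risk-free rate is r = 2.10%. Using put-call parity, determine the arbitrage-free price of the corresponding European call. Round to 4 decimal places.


Answer: Call price = 0.0373

Derivation:
Put-call parity: C - P = S_0 * exp(-qT) - K * exp(-rT).
S_0 * exp(-qT) = 0.9600 * 1.00000000 = 0.96000000
K * exp(-rT) = 0.9600 * 0.99825223 = 0.95832214
C = P + S*exp(-qT) - K*exp(-rT)
C = 0.0356 + 0.96000000 - 0.95832214 = 0.0373


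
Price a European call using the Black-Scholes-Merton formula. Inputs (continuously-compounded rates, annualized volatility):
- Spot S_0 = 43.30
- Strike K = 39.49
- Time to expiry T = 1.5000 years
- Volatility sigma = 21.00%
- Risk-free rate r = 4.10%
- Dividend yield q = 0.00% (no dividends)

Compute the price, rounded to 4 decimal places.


d1 = (ln(S/K) + (r - q + 0.5*sigma^2) * T) / (sigma * sqrt(T)) = 0.72582720
d2 = d1 - sigma * sqrt(T) = 0.46863078
exp(-rT) = 0.94035295; exp(-qT) = 1.00000000
C = S_0 * exp(-qT) * N(d1) - K * exp(-rT) * N(d2)
N(d1) = 0.76602765; N(d2) = 0.68033321
C = 43.3000 * 1.00000000 * 0.76602765 - 39.4900 * 0.94035295 * 0.68033321 = 7.9051

Answer: Price = 7.9051


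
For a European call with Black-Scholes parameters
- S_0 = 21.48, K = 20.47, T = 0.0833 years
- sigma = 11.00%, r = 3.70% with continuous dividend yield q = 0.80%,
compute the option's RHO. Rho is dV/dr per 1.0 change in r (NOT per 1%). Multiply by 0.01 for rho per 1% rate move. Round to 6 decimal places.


Answer: Rho = 1.602377

Derivation:
d1 = 1.6089729885; d2 = 1.5772250751
phi(d1) = 0.1093353437; exp(-qT) = 0.9993338220; exp(-rT) = 0.9969226448
N(d2) = 0.9426281274
Rho = K*T*exp(-rT)*N(d2) = 20.4700 * 0.0833 * 0.9969226448 * 0.9426281274 = 1.602377


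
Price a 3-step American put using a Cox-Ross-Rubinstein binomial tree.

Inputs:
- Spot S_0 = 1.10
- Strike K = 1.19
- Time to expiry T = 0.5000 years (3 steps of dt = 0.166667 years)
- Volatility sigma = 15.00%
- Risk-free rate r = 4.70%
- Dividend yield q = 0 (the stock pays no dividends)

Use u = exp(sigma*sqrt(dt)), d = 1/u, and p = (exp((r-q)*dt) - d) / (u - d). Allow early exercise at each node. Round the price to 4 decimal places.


Answer: Price = V(0,0) = 0.0942

Derivation:
dt = T/N = 0.166667
u = exp(sigma*sqrt(dt)) = 1.063151; d = 1/u = 0.940600
p = (exp((r-q)*dt) - d) / (u - d) = 0.548865
Discount per step: exp(-r*dt) = 0.992197
Stock lattice S(k, i) with i counting down-moves:
  k=0: S(0,0) = 1.1000
  k=1: S(1,0) = 1.1695; S(1,1) = 1.0347
  k=2: S(2,0) = 1.2433; S(2,1) = 1.1000; S(2,2) = 0.9732
  k=3: S(3,0) = 1.3218; S(3,1) = 1.1695; S(3,2) = 1.0347; S(3,3) = 0.9154
Terminal payoffs V(N, i) = max(K - S_T, 0):
  V(3,0) = 0.000000; V(3,1) = 0.020534; V(3,2) = 0.155340; V(3,3) = 0.274607
Backward induction: V(k, i) = exp(-r*dt) * [p * V(k+1, i) + (1-p) * V(k+1, i+1)]; then take max(V_cont, immediate exercise) for American.
  V(2,0) = exp(-r*dt) * [p*0.000000 + (1-p)*0.020534] = 0.009191; exercise = 0.000000; V(2,0) = max -> 0.009191
  V(2,1) = exp(-r*dt) * [p*0.020534 + (1-p)*0.155340] = 0.080715; exercise = 0.090000; V(2,1) = max -> 0.090000
  V(2,2) = exp(-r*dt) * [p*0.155340 + (1-p)*0.274607] = 0.207513; exercise = 0.216799; V(2,2) = max -> 0.216799
  V(1,0) = exp(-r*dt) * [p*0.009191 + (1-p)*0.090000] = 0.045291; exercise = 0.020534; V(1,0) = max -> 0.045291
  V(1,1) = exp(-r*dt) * [p*0.090000 + (1-p)*0.216799] = 0.146055; exercise = 0.155340; V(1,1) = max -> 0.155340
  V(0,0) = exp(-r*dt) * [p*0.045291 + (1-p)*0.155340] = 0.094197; exercise = 0.090000; V(0,0) = max -> 0.094197


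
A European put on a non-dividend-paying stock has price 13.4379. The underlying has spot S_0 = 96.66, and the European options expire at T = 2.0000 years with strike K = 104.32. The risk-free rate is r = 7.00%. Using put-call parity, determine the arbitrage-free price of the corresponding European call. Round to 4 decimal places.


Answer: Call price = 19.4064

Derivation:
Put-call parity: C - P = S_0 * exp(-qT) - K * exp(-rT).
S_0 * exp(-qT) = 96.6600 * 1.00000000 = 96.66000000
K * exp(-rT) = 104.3200 * 0.86935824 = 90.69145112
C = P + S*exp(-qT) - K*exp(-rT)
C = 13.4379 + 96.66000000 - 90.69145112 = 19.4064


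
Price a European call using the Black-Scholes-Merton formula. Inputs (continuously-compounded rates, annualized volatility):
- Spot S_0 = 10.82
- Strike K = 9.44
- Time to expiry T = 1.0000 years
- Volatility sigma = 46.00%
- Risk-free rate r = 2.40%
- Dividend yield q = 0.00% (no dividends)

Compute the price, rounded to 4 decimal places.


Answer: Price = 2.7318

Derivation:
d1 = (ln(S/K) + (r - q + 0.5*sigma^2) * T) / (sigma * sqrt(T)) = 0.57878325
d2 = d1 - sigma * sqrt(T) = 0.11878325
exp(-rT) = 0.97628571; exp(-qT) = 1.00000000
C = S_0 * exp(-qT) * N(d1) - K * exp(-rT) * N(d2)
N(d1) = 0.71863228; N(d2) = 0.54727646
C = 10.8200 * 1.00000000 * 0.71863228 - 9.4400 * 0.97628571 * 0.54727646 = 2.7318


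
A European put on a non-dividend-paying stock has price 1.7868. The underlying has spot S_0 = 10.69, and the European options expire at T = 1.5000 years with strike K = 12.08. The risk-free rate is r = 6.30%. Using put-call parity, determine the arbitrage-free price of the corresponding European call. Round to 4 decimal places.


Answer: Call price = 1.4861

Derivation:
Put-call parity: C - P = S_0 * exp(-qT) - K * exp(-rT).
S_0 * exp(-qT) = 10.6900 * 1.00000000 = 10.69000000
K * exp(-rT) = 12.0800 * 0.90982773 = 10.99071903
C = P + S*exp(-qT) - K*exp(-rT)
C = 1.7868 + 10.69000000 - 10.99071903 = 1.4861


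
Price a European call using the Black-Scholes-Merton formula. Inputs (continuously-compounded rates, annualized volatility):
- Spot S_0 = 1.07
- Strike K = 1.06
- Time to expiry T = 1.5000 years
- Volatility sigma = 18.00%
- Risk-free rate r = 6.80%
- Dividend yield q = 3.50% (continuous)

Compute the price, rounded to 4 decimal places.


Answer: Price = 0.1187

Derivation:
d1 = (ln(S/K) + (r - q + 0.5*sigma^2) * T) / (sigma * sqrt(T)) = 0.37735633
d2 = d1 - sigma * sqrt(T) = 0.15690225
exp(-rT) = 0.90302955; exp(-qT) = 0.94885432
C = S_0 * exp(-qT) * N(d1) - K * exp(-rT) * N(d2)
N(d1) = 0.64704559; N(d2) = 0.56233906
C = 1.0700 * 0.94885432 * 0.64704559 - 1.0600 * 0.90302955 * 0.56233906 = 0.1187


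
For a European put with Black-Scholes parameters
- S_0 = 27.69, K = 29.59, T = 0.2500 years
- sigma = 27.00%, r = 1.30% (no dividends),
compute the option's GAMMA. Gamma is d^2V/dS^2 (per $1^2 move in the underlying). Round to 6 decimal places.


d1 = -0.4000194758; d2 = -0.5350194758
phi(d1) = 0.3682672713; exp(-qT) = 1.0000000000; exp(-rT) = 0.9967552755
Gamma = exp(-qT) * phi(d1) / (S * sigma * sqrt(T)) = 1.0000000000 * 0.3682672713 / (27.6900 * 0.2700 * 0.5000000000) = 0.098516

Answer: Gamma = 0.098516


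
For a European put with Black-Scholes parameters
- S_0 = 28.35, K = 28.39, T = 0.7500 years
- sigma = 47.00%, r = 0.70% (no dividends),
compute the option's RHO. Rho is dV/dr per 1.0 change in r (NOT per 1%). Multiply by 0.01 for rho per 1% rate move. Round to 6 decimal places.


Answer: Rho = -12.220256

Derivation:
d1 = 0.2129502656; d2 = -0.1940816742
phi(d1) = 0.3899984786; exp(-qT) = 1.0000000000; exp(-rT) = 0.9947637572
N(-d2) = 0.5769440347
Rho = -K*T*exp(-rT)*N(-d2) = -28.3900 * 0.7500 * 0.9947637572 * 0.5769440347 = -12.220256


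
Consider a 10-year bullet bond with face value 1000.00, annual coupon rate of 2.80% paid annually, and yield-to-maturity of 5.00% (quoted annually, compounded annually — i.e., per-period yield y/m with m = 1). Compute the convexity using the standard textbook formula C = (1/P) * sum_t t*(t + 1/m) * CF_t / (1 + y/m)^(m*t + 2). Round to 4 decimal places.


Coupon per period c = face * coupon_rate / m = 28.000000
Periods per year m = 1; per-period yield y/m = 0.050000
Number of cashflows N = 10
Cashflows (t years, CF_t, discount factor 1/(1+y/m)^(m*t), PV):
  t = 1.0000: CF_t = 28.000000, DF = 0.952381, PV = 26.666667
  t = 2.0000: CF_t = 28.000000, DF = 0.907029, PV = 25.396825
  t = 3.0000: CF_t = 28.000000, DF = 0.863838, PV = 24.187453
  t = 4.0000: CF_t = 28.000000, DF = 0.822702, PV = 23.035669
  t = 5.0000: CF_t = 28.000000, DF = 0.783526, PV = 21.938733
  t = 6.0000: CF_t = 28.000000, DF = 0.746215, PV = 20.894031
  t = 7.0000: CF_t = 28.000000, DF = 0.710681, PV = 19.899077
  t = 8.0000: CF_t = 28.000000, DF = 0.676839, PV = 18.951502
  t = 9.0000: CF_t = 28.000000, DF = 0.644609, PV = 18.049050
  t = 10.0000: CF_t = 1028.000000, DF = 0.613913, PV = 631.102825
Price P = sum_t PV_t = 830.121832
Convexity numerator sum_t t*(t + 1/m) * CF_t / (1+y/m)^(m*t + 2):
  t = 1.0000: term = 48.374906
  t = 2.0000: term = 138.214016
  t = 3.0000: term = 263.264792
  t = 4.0000: term = 417.880622
  t = 5.0000: term = 596.972317
  t = 6.0000: term = 795.963090
  t = 7.0000: term = 1010.746781
  t = 8.0000: term = 1237.649119
  t = 9.0000: term = 1473.391808
  t = 10.0000: term = 62967.175248
Convexity = (1/P) * sum = 68949.632698 / 830.121832 = 83.059655

Answer: Convexity = 83.0597


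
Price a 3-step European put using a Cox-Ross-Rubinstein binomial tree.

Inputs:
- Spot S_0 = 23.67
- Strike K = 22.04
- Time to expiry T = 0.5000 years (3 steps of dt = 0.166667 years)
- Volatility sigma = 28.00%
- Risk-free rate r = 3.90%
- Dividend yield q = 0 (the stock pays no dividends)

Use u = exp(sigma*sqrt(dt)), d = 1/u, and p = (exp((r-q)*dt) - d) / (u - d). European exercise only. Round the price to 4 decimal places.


dt = T/N = 0.166667
u = exp(sigma*sqrt(dt)) = 1.121099; d = 1/u = 0.891982
p = (exp((r-q)*dt) - d) / (u - d) = 0.499916
Discount per step: exp(-r*dt) = 0.993521
Stock lattice S(k, i) with i counting down-moves:
  k=0: S(0,0) = 23.6700
  k=1: S(1,0) = 26.5364; S(1,1) = 21.1132
  k=2: S(2,0) = 29.7500; S(2,1) = 23.6700; S(2,2) = 18.8326
  k=3: S(3,0) = 33.3526; S(3,1) = 26.5364; S(3,2) = 21.1132; S(3,3) = 16.7983
Terminal payoffs V(N, i) = max(K - S_T, 0):
  V(3,0) = 0.000000; V(3,1) = 0.000000; V(3,2) = 0.926790; V(3,3) = 5.241664
Backward induction: V(k, i) = exp(-r*dt) * [p * V(k+1, i) + (1-p) * V(k+1, i+1)].
  V(2,0) = exp(-r*dt) * [p*0.000000 + (1-p)*0.000000] = 0.000000
  V(2,1) = exp(-r*dt) * [p*0.000000 + (1-p)*0.926790] = 0.460470
  V(2,2) = exp(-r*dt) * [p*0.926790 + (1-p)*5.241664] = 3.064605
  V(1,0) = exp(-r*dt) * [p*0.000000 + (1-p)*0.460470] = 0.228782
  V(1,1) = exp(-r*dt) * [p*0.460470 + (1-p)*3.064605] = 1.751336
  V(0,0) = exp(-r*dt) * [p*0.228782 + (1-p)*1.751336] = 0.983772

Answer: Price = V(0,0) = 0.9838


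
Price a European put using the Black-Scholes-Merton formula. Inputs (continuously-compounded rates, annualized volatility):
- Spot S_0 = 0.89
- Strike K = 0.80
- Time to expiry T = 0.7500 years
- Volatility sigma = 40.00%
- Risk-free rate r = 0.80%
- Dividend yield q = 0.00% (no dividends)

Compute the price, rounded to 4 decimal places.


d1 = (ln(S/K) + (r - q + 0.5*sigma^2) * T) / (sigma * sqrt(T)) = 0.49828139
d2 = d1 - sigma * sqrt(T) = 0.15187122
exp(-rT) = 0.99401796; exp(-qT) = 1.00000000
P = K * exp(-rT) * N(-d2) - S_0 * exp(-qT) * N(-d1)
N(-d1) = 0.30914286; N(-d2) = 0.43964425
P = 0.8000 * 0.99401796 * 0.43964425 - 0.8900 * 1.00000000 * 0.30914286 = 0.0745

Answer: Price = 0.0745


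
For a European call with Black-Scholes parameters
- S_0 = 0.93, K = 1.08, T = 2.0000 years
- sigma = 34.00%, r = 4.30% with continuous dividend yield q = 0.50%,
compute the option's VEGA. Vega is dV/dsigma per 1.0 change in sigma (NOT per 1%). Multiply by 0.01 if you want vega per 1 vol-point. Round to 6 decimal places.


d1 = 0.0874904594; d2 = -0.3933421518
phi(d1) = 0.3974183307; exp(-qT) = 0.9900498337; exp(-rT) = 0.9175942312
Vega = S * exp(-qT) * phi(d1) * sqrt(T) = 0.9300 * 0.9900498337 * 0.3974183307 * 1.4142135624 = 0.517491

Answer: Vega = 0.517491


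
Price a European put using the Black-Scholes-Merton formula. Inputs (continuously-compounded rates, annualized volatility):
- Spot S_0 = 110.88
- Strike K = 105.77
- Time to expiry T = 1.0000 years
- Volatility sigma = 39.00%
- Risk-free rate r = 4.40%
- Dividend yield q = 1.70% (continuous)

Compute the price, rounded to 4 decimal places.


d1 = (ln(S/K) + (r - q + 0.5*sigma^2) * T) / (sigma * sqrt(T)) = 0.38520926
d2 = d1 - sigma * sqrt(T) = -0.00479074
exp(-rT) = 0.95695396; exp(-qT) = 0.98314368
P = K * exp(-rT) * N(-d2) - S_0 * exp(-qT) * N(-d1)
N(-d1) = 0.35004119; N(-d2) = 0.50191122
P = 105.7700 * 0.95695396 * 0.50191122 - 110.8800 * 0.98314368 * 0.35004119 = 12.6436

Answer: Price = 12.6436


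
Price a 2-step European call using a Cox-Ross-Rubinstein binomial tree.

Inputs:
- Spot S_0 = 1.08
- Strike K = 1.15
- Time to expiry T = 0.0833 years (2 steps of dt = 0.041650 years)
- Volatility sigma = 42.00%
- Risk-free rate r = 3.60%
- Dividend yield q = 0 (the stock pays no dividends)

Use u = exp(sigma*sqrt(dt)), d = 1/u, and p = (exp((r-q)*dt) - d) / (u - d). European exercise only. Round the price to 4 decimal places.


Answer: Price = V(0,0) = 0.0312

Derivation:
dt = T/N = 0.041650
u = exp(sigma*sqrt(dt)) = 1.089496; d = 1/u = 0.917856
p = (exp((r-q)*dt) - d) / (u - d) = 0.487327
Discount per step: exp(-r*dt) = 0.998502
Stock lattice S(k, i) with i counting down-moves:
  k=0: S(0,0) = 1.0800
  k=1: S(1,0) = 1.1767; S(1,1) = 0.9913
  k=2: S(2,0) = 1.2820; S(2,1) = 1.0800; S(2,2) = 0.9099
Terminal payoffs V(N, i) = max(S_T - K, 0):
  V(2,0) = 0.131961; V(2,1) = 0.000000; V(2,2) = 0.000000
Backward induction: V(k, i) = exp(-r*dt) * [p * V(k+1, i) + (1-p) * V(k+1, i+1)].
  V(1,0) = exp(-r*dt) * [p*0.131961 + (1-p)*0.000000] = 0.064212
  V(1,1) = exp(-r*dt) * [p*0.000000 + (1-p)*0.000000] = 0.000000
  V(0,0) = exp(-r*dt) * [p*0.064212 + (1-p)*0.000000] = 0.031245


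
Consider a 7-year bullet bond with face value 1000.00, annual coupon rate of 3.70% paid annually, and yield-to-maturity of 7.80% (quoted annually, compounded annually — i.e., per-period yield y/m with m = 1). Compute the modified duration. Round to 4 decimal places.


Coupon per period c = face * coupon_rate / m = 37.000000
Periods per year m = 1; per-period yield y/m = 0.078000
Number of cashflows N = 7
Cashflows (t years, CF_t, discount factor 1/(1+y/m)^(m*t), PV):
  t = 1.0000: CF_t = 37.000000, DF = 0.927644, PV = 34.322820
  t = 2.0000: CF_t = 37.000000, DF = 0.860523, PV = 31.839351
  t = 3.0000: CF_t = 37.000000, DF = 0.798259, PV = 29.535576
  t = 4.0000: CF_t = 37.000000, DF = 0.740500, PV = 27.398493
  t = 5.0000: CF_t = 37.000000, DF = 0.686920, PV = 25.416042
  t = 6.0000: CF_t = 37.000000, DF = 0.637217, PV = 23.577033
  t = 7.0000: CF_t = 1037.000000, DF = 0.591111, PV = 612.981589
Price P = sum_t PV_t = 785.070904
First compute Macaulay numerator sum_t t * PV_t:
  t * PV_t at t = 1.0000: 34.322820
  t * PV_t at t = 2.0000: 63.678701
  t * PV_t at t = 3.0000: 88.606727
  t * PV_t at t = 4.0000: 109.593973
  t * PV_t at t = 5.0000: 127.080210
  t * PV_t at t = 6.0000: 141.462200
  t * PV_t at t = 7.0000: 4290.871121
Macaulay duration D = 4855.615754 / 785.070904 = 6.184939
Modified duration = D / (1 + y/m) = 6.184939 / (1 + 0.078000) = 5.737420

Answer: Modified duration = 5.7374


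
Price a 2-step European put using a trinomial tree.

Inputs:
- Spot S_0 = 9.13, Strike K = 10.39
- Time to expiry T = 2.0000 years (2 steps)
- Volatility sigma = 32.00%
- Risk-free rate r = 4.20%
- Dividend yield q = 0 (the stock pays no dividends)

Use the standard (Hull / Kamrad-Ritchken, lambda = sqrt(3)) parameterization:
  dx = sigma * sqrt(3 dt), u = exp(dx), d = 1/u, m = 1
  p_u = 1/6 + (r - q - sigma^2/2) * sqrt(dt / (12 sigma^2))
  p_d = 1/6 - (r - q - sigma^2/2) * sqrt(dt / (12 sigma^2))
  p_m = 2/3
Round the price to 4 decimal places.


dt = T/N = 1.000000; dx = sigma*sqrt(3*dt) = 0.554256
u = exp(dx) = 1.740646; d = 1/u = 0.574499
p_u = 0.158367, p_m = 0.666667, p_d = 0.174966
Discount per step: exp(-r*dt) = 0.958870
Stock lattice S(k, j) with j the centered position index:
  k=0: S(0,+0) = 9.1300
  k=1: S(1,-1) = 5.2452; S(1,+0) = 9.1300; S(1,+1) = 15.8921
  k=2: S(2,-2) = 3.0134; S(2,-1) = 5.2452; S(2,+0) = 9.1300; S(2,+1) = 15.8921; S(2,+2) = 27.6625
Terminal payoffs V(N, j) = max(K - S_T, 0):
  V(2,-2) = 7.376648; V(2,-1) = 5.144821; V(2,+0) = 1.260000; V(2,+1) = 0.000000; V(2,+2) = 0.000000
Backward induction: V(k, j) = exp(-r*dt) * [p_u * V(k+1, j+1) + p_m * V(k+1, j) + p_d * V(k+1, j-1)]
  V(1,-1) = exp(-r*dt) * [p_u*1.260000 + p_m*5.144821 + p_d*7.376648] = 4.717722
  V(1,+0) = exp(-r*dt) * [p_u*0.000000 + p_m*1.260000 + p_d*5.144821] = 1.668596
  V(1,+1) = exp(-r*dt) * [p_u*0.000000 + p_m*0.000000 + p_d*1.260000] = 0.211390
  V(0,+0) = exp(-r*dt) * [p_u*0.211390 + p_m*1.668596 + p_d*4.717722] = 1.890235

Answer: Price = V(0,0) = 1.8902


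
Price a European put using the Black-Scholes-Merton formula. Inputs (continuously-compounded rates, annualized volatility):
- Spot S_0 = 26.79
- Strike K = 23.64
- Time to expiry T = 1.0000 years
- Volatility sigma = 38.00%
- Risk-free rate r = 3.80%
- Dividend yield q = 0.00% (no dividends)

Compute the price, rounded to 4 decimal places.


Answer: Price = 2.0512

Derivation:
d1 = (ln(S/K) + (r - q + 0.5*sigma^2) * T) / (sigma * sqrt(T)) = 0.61918024
d2 = d1 - sigma * sqrt(T) = 0.23918024
exp(-rT) = 0.96271294; exp(-qT) = 1.00000000
P = K * exp(-rT) * N(-d2) - S_0 * exp(-qT) * N(-d1)
N(-d1) = 0.26789881; N(-d2) = 0.40548291
P = 23.6400 * 0.96271294 * 0.40548291 - 26.7900 * 1.00000000 * 0.26789881 = 2.0512
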